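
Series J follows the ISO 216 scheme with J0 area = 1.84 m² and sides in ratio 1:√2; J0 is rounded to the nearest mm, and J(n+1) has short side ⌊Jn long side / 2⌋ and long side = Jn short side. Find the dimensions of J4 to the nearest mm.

285 × 403 mm

Let J0's short side be w mm. w · w√2 = 1.84 m² = 1,840,000 mm², so w ≈ 1140.6 mm and w√2 ≈ 1613.1 mm → J0 = 1141 × 1613 mm.
J1: ⌊1613/2⌋ × 1141 = 806 × 1141 mm
J2: ⌊1141/2⌋ × 806 = 570 × 806 mm
J3: ⌊806/2⌋ × 570 = 403 × 570 mm
J4: ⌊570/2⌋ × 403 = 285 × 403 mm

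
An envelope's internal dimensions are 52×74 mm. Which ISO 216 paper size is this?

Aspect ratio 74/52 ≈ 1.423 — close to the ISO √2 ≈ 1.414.
In the A-series (A0 area = 1 m²): A8 = 52 × 74 mm.

A8 (52 × 74 mm)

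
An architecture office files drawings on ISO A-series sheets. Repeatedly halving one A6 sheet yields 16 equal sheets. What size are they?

A10

16 = 2^4, so 4 halving steps.
A6 → A7 → … → A10 after 4 steps.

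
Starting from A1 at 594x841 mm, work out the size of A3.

297 × 420 mm

A2: ⌊841/2⌋ × 594 = 420 × 594 mm
A3: ⌊594/2⌋ × 420 = 297 × 420 mm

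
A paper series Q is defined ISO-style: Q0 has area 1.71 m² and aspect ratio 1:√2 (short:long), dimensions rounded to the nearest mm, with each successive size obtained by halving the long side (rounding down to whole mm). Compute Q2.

550 × 777 mm

Let Q0's short side be w mm. w · w√2 = 1.71 m² = 1,710,000 mm², so w ≈ 1099.6 mm and w√2 ≈ 1555.1 mm → Q0 = 1100 × 1555 mm.
Q1: ⌊1555/2⌋ × 1100 = 777 × 1100 mm
Q2: ⌊1100/2⌋ × 777 = 550 × 777 mm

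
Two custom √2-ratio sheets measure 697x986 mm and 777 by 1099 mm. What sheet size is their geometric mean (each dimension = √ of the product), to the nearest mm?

Short side: √(697 · 777) = √541569 ≈ 735.9 → 736 mm
Long side: √(986 · 1099) = √1083614 ≈ 1041.0 → 1041 mm

736 × 1041 mm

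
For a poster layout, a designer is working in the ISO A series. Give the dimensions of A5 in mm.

A0 = 841 × 1189 mm (A0 has area 1 m², aspect 1:√2).
A1: ⌊1189/2⌋ × 841 = 594 × 841 mm
A2: ⌊841/2⌋ × 594 = 420 × 594 mm
A3: ⌊594/2⌋ × 420 = 297 × 420 mm
A4: ⌊420/2⌋ × 297 = 210 × 297 mm
A5: ⌊297/2⌋ × 210 = 148 × 210 mm

148 × 210 mm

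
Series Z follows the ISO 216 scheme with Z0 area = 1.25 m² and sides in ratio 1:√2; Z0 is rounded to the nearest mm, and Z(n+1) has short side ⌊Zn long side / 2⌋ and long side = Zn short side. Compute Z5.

166 × 235 mm

Let Z0's short side be w mm. w · w√2 = 1.25 m² = 1,250,000 mm², so w ≈ 940.2 mm and w√2 ≈ 1329.6 mm → Z0 = 940 × 1330 mm.
Z1: ⌊1330/2⌋ × 940 = 665 × 940 mm
Z2: ⌊940/2⌋ × 665 = 470 × 665 mm
Z3: ⌊665/2⌋ × 470 = 332 × 470 mm
Z4: ⌊470/2⌋ × 332 = 235 × 332 mm
Z5: ⌊332/2⌋ × 235 = 166 × 235 mm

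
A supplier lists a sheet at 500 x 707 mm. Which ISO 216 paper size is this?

B2 (500 × 707 mm)

Aspect ratio 707/500 ≈ 1.414 — close to the ISO √2 ≈ 1.414.
In the B-series (B0 = 1000 × 1414 mm): B2 = 500 × 707 mm.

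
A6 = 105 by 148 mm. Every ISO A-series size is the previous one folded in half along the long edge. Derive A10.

A7: ⌊148/2⌋ × 105 = 74 × 105 mm
A8: ⌊105/2⌋ × 74 = 52 × 74 mm
A9: ⌊74/2⌋ × 52 = 37 × 52 mm
A10: ⌊52/2⌋ × 37 = 26 × 37 mm

26 × 37 mm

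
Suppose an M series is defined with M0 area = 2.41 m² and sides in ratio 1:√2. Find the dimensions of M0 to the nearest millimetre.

1305 × 1846 mm

Let the short side be w mm. Then w · w√2 = 2.41 m² = 2,410,000 mm².
w² = 2,410,000/√2, so w ≈ 1305.4 mm; long side = w√2 ≈ 1846.1 mm.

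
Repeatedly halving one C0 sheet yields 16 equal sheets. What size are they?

C4

16 = 2^4, so 4 halving steps.
C0 → C1 → … → C4 after 4 steps.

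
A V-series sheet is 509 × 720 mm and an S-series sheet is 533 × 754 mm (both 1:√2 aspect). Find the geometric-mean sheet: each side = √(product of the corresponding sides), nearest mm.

521 × 737 mm

Short side: √(509 · 533) = √271297 ≈ 520.9 → 521 mm
Long side: √(720 · 754) = √542880 ≈ 736.8 → 737 mm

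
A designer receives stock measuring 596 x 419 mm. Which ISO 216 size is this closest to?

Aspect ratio 596/419 ≈ 1.422 — close to the ISO √2 ≈ 1.414.
In the A-series (A0 area = 1 m²): A2 = 420 × 594 mm.
Off by 3 mm total — nearest standard size.

A2 (420 × 594 mm)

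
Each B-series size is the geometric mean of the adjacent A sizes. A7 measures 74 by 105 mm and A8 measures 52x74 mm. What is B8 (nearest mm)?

Short side: √(74 · 52) = √3848 ≈ 62.0 → 62 mm
Long side: √(105 · 74) = √7770 ≈ 88.1 → 88 mm

62 × 88 mm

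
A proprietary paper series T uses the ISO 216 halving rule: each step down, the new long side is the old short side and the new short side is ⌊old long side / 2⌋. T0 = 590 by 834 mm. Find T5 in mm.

104 × 147 mm

T1: ⌊834/2⌋ × 590 = 417 × 590 mm
T2: ⌊590/2⌋ × 417 = 295 × 417 mm
T3: ⌊417/2⌋ × 295 = 208 × 295 mm
T4: ⌊295/2⌋ × 208 = 147 × 208 mm
T5: ⌊208/2⌋ × 147 = 104 × 147 mm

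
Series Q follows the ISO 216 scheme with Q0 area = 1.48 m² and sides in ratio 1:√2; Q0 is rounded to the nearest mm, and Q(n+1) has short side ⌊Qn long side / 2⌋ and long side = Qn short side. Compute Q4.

Let Q0's short side be w mm. w · w√2 = 1.48 m² = 1,480,000 mm², so w ≈ 1023.0 mm and w√2 ≈ 1446.7 mm → Q0 = 1023 × 1447 mm.
Q1: ⌊1447/2⌋ × 1023 = 723 × 1023 mm
Q2: ⌊1023/2⌋ × 723 = 511 × 723 mm
Q3: ⌊723/2⌋ × 511 = 361 × 511 mm
Q4: ⌊511/2⌋ × 361 = 255 × 361 mm

255 × 361 mm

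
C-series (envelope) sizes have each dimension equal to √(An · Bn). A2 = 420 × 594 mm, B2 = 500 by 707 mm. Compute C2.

Short side: √(420 · 500) = √210000 ≈ 458.3 → 458 mm
Long side: √(594 · 707) = √419958 ≈ 648.0 → 648 mm

458 × 648 mm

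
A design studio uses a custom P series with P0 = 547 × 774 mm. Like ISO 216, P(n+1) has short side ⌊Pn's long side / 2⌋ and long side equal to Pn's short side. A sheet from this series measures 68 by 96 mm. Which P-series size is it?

P6

P0: 547 × 774 mm
P1: 387 × 547 mm
P2: 273 × 387 mm
P3: 193 × 273 mm
P4: 136 × 193 mm
P5: 96 × 136 mm
P6: 68 × 96 mm
P7: 48 × 68 mm
→ matches P6.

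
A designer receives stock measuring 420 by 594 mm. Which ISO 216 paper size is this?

Aspect ratio 594/420 ≈ 1.414 — close to the ISO √2 ≈ 1.414.
In the A-series (A0 area = 1 m²): A2 = 420 × 594 mm.

A2 (420 × 594 mm)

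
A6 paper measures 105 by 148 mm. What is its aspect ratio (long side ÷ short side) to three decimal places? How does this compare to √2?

148 / 105 = 1.410
ISO 216 targets √2 ≈ 1.414; the -0.005 deviation is from mm rounding.

1.410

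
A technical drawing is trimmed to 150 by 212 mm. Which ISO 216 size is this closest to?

Aspect ratio 212/150 ≈ 1.413 — close to the ISO √2 ≈ 1.414.
In the A-series (A0 area = 1 m²): A5 = 148 × 210 mm.
Off by 4 mm total — nearest standard size.

A5 (148 × 210 mm)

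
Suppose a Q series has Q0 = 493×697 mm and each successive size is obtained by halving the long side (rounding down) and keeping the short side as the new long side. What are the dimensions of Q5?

Q1 = 348 × 493 mm (from Q0 by 1 halving).
Q2: ⌊493/2⌋ × 348 = 246 × 348 mm
Q3: ⌊348/2⌋ × 246 = 174 × 246 mm
Q4: ⌊246/2⌋ × 174 = 123 × 174 mm
Q5: ⌊174/2⌋ × 123 = 87 × 123 mm

87 × 123 mm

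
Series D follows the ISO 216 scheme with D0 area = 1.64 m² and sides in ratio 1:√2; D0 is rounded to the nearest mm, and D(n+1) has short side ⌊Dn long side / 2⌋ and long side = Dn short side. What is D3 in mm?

Let D0's short side be w mm. w · w√2 = 1.64 m² = 1,640,000 mm², so w ≈ 1076.9 mm and w√2 ≈ 1522.9 mm → D0 = 1077 × 1523 mm.
D1: ⌊1523/2⌋ × 1077 = 761 × 1077 mm
D2: ⌊1077/2⌋ × 761 = 538 × 761 mm
D3: ⌊761/2⌋ × 538 = 380 × 538 mm

380 × 538 mm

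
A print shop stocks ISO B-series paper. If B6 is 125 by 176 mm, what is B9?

44 × 62 mm

B7: ⌊176/2⌋ × 125 = 88 × 125 mm
B8: ⌊125/2⌋ × 88 = 62 × 88 mm
B9: ⌊88/2⌋ × 62 = 44 × 62 mm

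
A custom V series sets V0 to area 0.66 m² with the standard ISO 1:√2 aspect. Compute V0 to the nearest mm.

Let the short side be w mm. Then w · w√2 = 0.66 m² = 660,000 mm².
w² = 660,000/√2, so w ≈ 683.1 mm; long side = w√2 ≈ 966.1 mm.

683 × 966 mm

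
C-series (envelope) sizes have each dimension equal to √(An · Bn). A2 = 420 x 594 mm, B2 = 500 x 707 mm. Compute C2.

458 × 648 mm

Short side: √(420 · 500) = √210000 ≈ 458.3 → 458 mm
Long side: √(594 · 707) = √419958 ≈ 648.0 → 648 mm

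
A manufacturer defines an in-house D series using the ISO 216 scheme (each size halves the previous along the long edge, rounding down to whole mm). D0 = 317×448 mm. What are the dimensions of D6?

D1: ⌊448/2⌋ × 317 = 224 × 317 mm
D2: ⌊317/2⌋ × 224 = 158 × 224 mm
D3: ⌊224/2⌋ × 158 = 112 × 158 mm
D4: ⌊158/2⌋ × 112 = 79 × 112 mm
D5: ⌊112/2⌋ × 79 = 56 × 79 mm
D6: ⌊79/2⌋ × 56 = 39 × 56 mm

39 × 56 mm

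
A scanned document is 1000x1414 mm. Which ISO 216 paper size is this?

B0 (1000 × 1414 mm)

Aspect ratio 1414/1000 ≈ 1.414 — close to the ISO √2 ≈ 1.414.
In the B-series (B0 = 1000 × 1414 mm): B0 = 1000 × 1414 mm.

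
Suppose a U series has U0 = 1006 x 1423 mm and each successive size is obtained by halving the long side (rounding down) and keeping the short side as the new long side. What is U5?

177 × 251 mm

U1 = 711 × 1006 mm (from U0 by 1 halving).
U2: ⌊1006/2⌋ × 711 = 503 × 711 mm
U3: ⌊711/2⌋ × 503 = 355 × 503 mm
U4: ⌊503/2⌋ × 355 = 251 × 355 mm
U5: ⌊355/2⌋ × 251 = 177 × 251 mm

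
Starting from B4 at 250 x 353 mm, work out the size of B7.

B5: ⌊353/2⌋ × 250 = 176 × 250 mm
B6: ⌊250/2⌋ × 176 = 125 × 176 mm
B7: ⌊176/2⌋ × 125 = 88 × 125 mm

88 × 125 mm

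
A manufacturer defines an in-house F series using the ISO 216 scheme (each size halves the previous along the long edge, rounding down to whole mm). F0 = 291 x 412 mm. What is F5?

F1: ⌊412/2⌋ × 291 = 206 × 291 mm
F2: ⌊291/2⌋ × 206 = 145 × 206 mm
F3: ⌊206/2⌋ × 145 = 103 × 145 mm
F4: ⌊145/2⌋ × 103 = 72 × 103 mm
F5: ⌊103/2⌋ × 72 = 51 × 72 mm

51 × 72 mm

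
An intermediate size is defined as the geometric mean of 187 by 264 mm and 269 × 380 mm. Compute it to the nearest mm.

224 × 317 mm

Short side: √(187 · 269) = √50303 ≈ 224.3 → 224 mm
Long side: √(264 · 380) = √100320 ≈ 316.7 → 317 mm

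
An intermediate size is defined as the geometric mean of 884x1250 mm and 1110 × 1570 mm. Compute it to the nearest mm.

991 × 1401 mm

Short side: √(884 · 1110) = √981240 ≈ 990.6 → 991 mm
Long side: √(1250 · 1570) = √1962500 ≈ 1400.9 → 1401 mm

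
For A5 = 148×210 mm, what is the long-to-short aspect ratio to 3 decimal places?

1.419

210 / 148 = 1.419
ISO 216 targets √2 ≈ 1.414; the +0.005 deviation is from mm rounding.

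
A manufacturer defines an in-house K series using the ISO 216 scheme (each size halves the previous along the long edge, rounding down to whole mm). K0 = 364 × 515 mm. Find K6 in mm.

45 × 64 mm

K1: ⌊515/2⌋ × 364 = 257 × 364 mm
K2: ⌊364/2⌋ × 257 = 182 × 257 mm
K3: ⌊257/2⌋ × 182 = 128 × 182 mm
K4: ⌊182/2⌋ × 128 = 91 × 128 mm
K5: ⌊128/2⌋ × 91 = 64 × 91 mm
K6: ⌊91/2⌋ × 64 = 45 × 64 mm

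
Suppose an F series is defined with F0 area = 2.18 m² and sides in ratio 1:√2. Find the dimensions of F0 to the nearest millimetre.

Let the short side be w mm. Then w · w√2 = 2.18 m² = 2,180,000 mm².
w² = 2,180,000/√2, so w ≈ 1241.6 mm; long side = w√2 ≈ 1755.8 mm.

1242 × 1756 mm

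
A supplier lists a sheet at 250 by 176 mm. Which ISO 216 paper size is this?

Aspect ratio 250/176 ≈ 1.420 — close to the ISO √2 ≈ 1.414.
In the B-series (B0 = 1000 × 1414 mm): B5 = 176 × 250 mm.

B5 (176 × 250 mm)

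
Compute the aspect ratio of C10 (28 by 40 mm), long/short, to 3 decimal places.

40 / 28 = 1.429
ISO 216 targets √2 ≈ 1.414; the +0.014 deviation is from mm rounding.

1.429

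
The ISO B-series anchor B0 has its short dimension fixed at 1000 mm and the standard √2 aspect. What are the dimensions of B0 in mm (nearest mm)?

Short side = 1000 mm; long side = 1000√2 ≈ 1414.2 mm.

1000 × 1414 mm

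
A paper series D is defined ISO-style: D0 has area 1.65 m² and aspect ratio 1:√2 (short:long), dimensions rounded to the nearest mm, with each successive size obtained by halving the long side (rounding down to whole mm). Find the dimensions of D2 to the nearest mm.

Let D0's short side be w mm. w · w√2 = 1.65 m² = 1,650,000 mm², so w ≈ 1080.2 mm and w√2 ≈ 1527.6 mm → D0 = 1080 × 1528 mm.
D1: ⌊1528/2⌋ × 1080 = 764 × 1080 mm
D2: ⌊1080/2⌋ × 764 = 540 × 764 mm

540 × 764 mm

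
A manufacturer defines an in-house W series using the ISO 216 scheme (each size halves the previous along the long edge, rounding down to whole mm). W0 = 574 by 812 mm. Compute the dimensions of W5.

101 × 143 mm

W1 = 406 × 574 mm (from W0 by 1 halving).
W2: ⌊574/2⌋ × 406 = 287 × 406 mm
W3: ⌊406/2⌋ × 287 = 203 × 287 mm
W4: ⌊287/2⌋ × 203 = 143 × 203 mm
W5: ⌊203/2⌋ × 143 = 101 × 143 mm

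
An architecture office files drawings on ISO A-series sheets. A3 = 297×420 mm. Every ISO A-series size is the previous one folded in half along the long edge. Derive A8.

52 × 74 mm

A4: ⌊420/2⌋ × 297 = 210 × 297 mm
A5: ⌊297/2⌋ × 210 = 148 × 210 mm
A6: ⌊210/2⌋ × 148 = 105 × 148 mm
A7: ⌊148/2⌋ × 105 = 74 × 105 mm
A8: ⌊105/2⌋ × 74 = 52 × 74 mm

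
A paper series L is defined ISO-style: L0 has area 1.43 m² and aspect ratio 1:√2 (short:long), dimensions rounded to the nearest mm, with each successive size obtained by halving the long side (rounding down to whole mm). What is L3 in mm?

Let L0's short side be w mm. w · w√2 = 1.43 m² = 1,430,000 mm², so w ≈ 1005.6 mm and w√2 ≈ 1422.1 mm → L0 = 1006 × 1422 mm.
L1: ⌊1422/2⌋ × 1006 = 711 × 1006 mm
L2: ⌊1006/2⌋ × 711 = 503 × 711 mm
L3: ⌊711/2⌋ × 503 = 355 × 503 mm

355 × 503 mm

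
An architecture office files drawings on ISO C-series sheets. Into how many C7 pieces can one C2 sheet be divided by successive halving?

32

Each ISO step halves the sheet: 1 × C2 → 2 × C3 → 4 × C4 → 8 × C5 → …
From C2 to C7 is 5 halving steps: 2^5 = 32.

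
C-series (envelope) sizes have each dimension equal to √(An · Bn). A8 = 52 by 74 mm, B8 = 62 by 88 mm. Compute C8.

Short side: √(52 · 62) = √3224 ≈ 56.8 → 57 mm
Long side: √(74 · 88) = √6512 ≈ 80.7 → 81 mm

57 × 81 mm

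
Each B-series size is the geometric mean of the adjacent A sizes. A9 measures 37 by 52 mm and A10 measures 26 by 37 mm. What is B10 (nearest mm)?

31 × 44 mm

Short side: √(37 · 26) = √962 ≈ 31.0 → 31 mm
Long side: √(52 · 37) = √1924 ≈ 43.9 → 44 mm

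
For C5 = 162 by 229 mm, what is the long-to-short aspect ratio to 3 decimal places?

229 / 162 = 1.414
Matches √2 ≈ 1.414 — the ISO 216 defining ratio.

1.414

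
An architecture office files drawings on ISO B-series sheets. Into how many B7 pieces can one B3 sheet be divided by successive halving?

B3 = 353 × 500 mm; B7 = 88 × 125 mm.
Each halving step doubles the count; 4 steps from B3 to B7.
2^4 = 16.

16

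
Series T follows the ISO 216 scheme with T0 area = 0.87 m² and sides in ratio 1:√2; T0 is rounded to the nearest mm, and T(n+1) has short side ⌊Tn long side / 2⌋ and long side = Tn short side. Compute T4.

Let T0's short side be w mm. w · w√2 = 0.87 m² = 870,000 mm², so w ≈ 784.3 mm and w√2 ≈ 1109.2 mm → T0 = 784 × 1109 mm.
T1: ⌊1109/2⌋ × 784 = 554 × 784 mm
T2: ⌊784/2⌋ × 554 = 392 × 554 mm
T3: ⌊554/2⌋ × 392 = 277 × 392 mm
T4: ⌊392/2⌋ × 277 = 196 × 277 mm

196 × 277 mm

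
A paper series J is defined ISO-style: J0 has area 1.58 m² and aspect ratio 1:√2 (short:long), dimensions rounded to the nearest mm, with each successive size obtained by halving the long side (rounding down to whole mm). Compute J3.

Let J0's short side be w mm. w · w√2 = 1.58 m² = 1,580,000 mm², so w ≈ 1057.0 mm and w√2 ≈ 1494.8 mm → J0 = 1057 × 1495 mm.
J1: ⌊1495/2⌋ × 1057 = 747 × 1057 mm
J2: ⌊1057/2⌋ × 747 = 528 × 747 mm
J3: ⌊747/2⌋ × 528 = 373 × 528 mm

373 × 528 mm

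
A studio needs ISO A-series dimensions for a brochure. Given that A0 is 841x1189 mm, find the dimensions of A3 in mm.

297 × 420 mm

A1: ⌊1189/2⌋ × 841 = 594 × 841 mm
A2: ⌊841/2⌋ × 594 = 420 × 594 mm
A3: ⌊594/2⌋ × 420 = 297 × 420 mm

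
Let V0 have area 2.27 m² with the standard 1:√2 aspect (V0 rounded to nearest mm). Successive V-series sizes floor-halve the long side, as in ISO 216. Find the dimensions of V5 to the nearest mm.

224 × 316 mm

Let V0's short side be w mm. w · w√2 = 2.27 m² = 2,270,000 mm², so w ≈ 1266.9 mm and w√2 ≈ 1791.7 mm → V0 = 1267 × 1792 mm.
V1: ⌊1792/2⌋ × 1267 = 896 × 1267 mm
V2: ⌊1267/2⌋ × 896 = 633 × 896 mm
V3: ⌊896/2⌋ × 633 = 448 × 633 mm
V4: ⌊633/2⌋ × 448 = 316 × 448 mm
V5: ⌊448/2⌋ × 316 = 224 × 316 mm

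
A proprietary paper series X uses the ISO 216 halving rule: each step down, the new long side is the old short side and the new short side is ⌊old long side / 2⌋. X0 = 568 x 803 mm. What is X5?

100 × 142 mm

X1: ⌊803/2⌋ × 568 = 401 × 568 mm
X2: ⌊568/2⌋ × 401 = 284 × 401 mm
X3: ⌊401/2⌋ × 284 = 200 × 284 mm
X4: ⌊284/2⌋ × 200 = 142 × 200 mm
X5: ⌊200/2⌋ × 142 = 100 × 142 mm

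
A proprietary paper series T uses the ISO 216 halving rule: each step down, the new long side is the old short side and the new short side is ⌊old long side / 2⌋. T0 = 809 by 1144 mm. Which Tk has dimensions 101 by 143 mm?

T0: 809 × 1144 mm
T1: 572 × 809 mm
T2: 404 × 572 mm
T3: 286 × 404 mm
T4: 202 × 286 mm
T5: 143 × 202 mm
T6: 101 × 143 mm
T7: 71 × 101 mm
→ matches T6.

T6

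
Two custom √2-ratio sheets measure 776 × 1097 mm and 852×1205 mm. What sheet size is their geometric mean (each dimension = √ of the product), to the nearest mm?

813 × 1150 mm

Short side: √(776 · 852) = √661152 ≈ 813.1 → 813 mm
Long side: √(1097 · 1205) = √1321885 ≈ 1149.7 → 1150 mm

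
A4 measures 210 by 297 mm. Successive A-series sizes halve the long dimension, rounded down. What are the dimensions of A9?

37 × 52 mm

A5: ⌊297/2⌋ × 210 = 148 × 210 mm
A6: ⌊210/2⌋ × 148 = 105 × 148 mm
A7: ⌊148/2⌋ × 105 = 74 × 105 mm
A8: ⌊105/2⌋ × 74 = 52 × 74 mm
A9: ⌊74/2⌋ × 52 = 37 × 52 mm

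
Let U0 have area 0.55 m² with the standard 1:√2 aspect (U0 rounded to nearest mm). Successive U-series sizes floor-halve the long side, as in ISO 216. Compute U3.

220 × 312 mm

Let U0's short side be w mm. w · w√2 = 0.55 m² = 550,000 mm², so w ≈ 623.6 mm and w√2 ≈ 881.9 mm → U0 = 624 × 882 mm.
U1: ⌊882/2⌋ × 624 = 441 × 624 mm
U2: ⌊624/2⌋ × 441 = 312 × 441 mm
U3: ⌊441/2⌋ × 312 = 220 × 312 mm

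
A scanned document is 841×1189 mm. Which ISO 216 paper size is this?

Aspect ratio 1189/841 ≈ 1.414 — close to the ISO √2 ≈ 1.414.
In the A-series (A0 area = 1 m²): A0 = 841 × 1189 mm.

A0 (841 × 1189 mm)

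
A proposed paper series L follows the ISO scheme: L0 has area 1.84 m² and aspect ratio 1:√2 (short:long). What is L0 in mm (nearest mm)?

Let the short side be w mm. Then w · w√2 = 1.84 m² = 1,840,000 mm².
w² = 1,840,000/√2, so w ≈ 1140.6 mm; long side = w√2 ≈ 1613.1 mm.

1141 × 1613 mm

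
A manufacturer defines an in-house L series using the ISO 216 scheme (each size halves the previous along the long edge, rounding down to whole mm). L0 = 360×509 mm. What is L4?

90 × 127 mm

L1: ⌊509/2⌋ × 360 = 254 × 360 mm
L2: ⌊360/2⌋ × 254 = 180 × 254 mm
L3: ⌊254/2⌋ × 180 = 127 × 180 mm
L4: ⌊180/2⌋ × 127 = 90 × 127 mm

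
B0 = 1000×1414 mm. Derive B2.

500 × 707 mm

B1: ⌊1414/2⌋ × 1000 = 707 × 1000 mm
B2: ⌊1000/2⌋ × 707 = 500 × 707 mm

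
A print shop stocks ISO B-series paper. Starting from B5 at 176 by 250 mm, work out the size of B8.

62 × 88 mm

B6: ⌊250/2⌋ × 176 = 125 × 176 mm
B7: ⌊176/2⌋ × 125 = 88 × 125 mm
B8: ⌊125/2⌋ × 88 = 62 × 88 mm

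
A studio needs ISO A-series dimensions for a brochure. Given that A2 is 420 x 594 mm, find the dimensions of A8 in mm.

A3: ⌊594/2⌋ × 420 = 297 × 420 mm
A4: ⌊420/2⌋ × 297 = 210 × 297 mm
A5: ⌊297/2⌋ × 210 = 148 × 210 mm
A6: ⌊210/2⌋ × 148 = 105 × 148 mm
A7: ⌊148/2⌋ × 105 = 74 × 105 mm
A8: ⌊105/2⌋ × 74 = 52 × 74 mm

52 × 74 mm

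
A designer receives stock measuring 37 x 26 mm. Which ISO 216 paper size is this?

Aspect ratio 37/26 ≈ 1.423 — close to the ISO √2 ≈ 1.414.
In the A-series (A0 area = 1 m²): A10 = 26 × 37 mm.

A10 (26 × 37 mm)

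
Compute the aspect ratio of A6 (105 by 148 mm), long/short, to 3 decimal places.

148 / 105 = 1.410
ISO 216 targets √2 ≈ 1.414; the -0.005 deviation is from mm rounding.

1.410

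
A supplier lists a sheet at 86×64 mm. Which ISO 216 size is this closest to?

B8 (62 × 88 mm)

Aspect ratio 86/64 ≈ 1.344 (ISO target is √2 ≈ 1.414).
In the B-series (B0 = 1000 × 1414 mm): B8 = 62 × 88 mm.
Off by 4 mm total — nearest standard size.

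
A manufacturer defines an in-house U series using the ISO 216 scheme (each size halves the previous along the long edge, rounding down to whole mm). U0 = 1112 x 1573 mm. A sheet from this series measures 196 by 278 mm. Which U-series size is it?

U0: 1112 × 1573 mm
U1: 786 × 1112 mm
U2: 556 × 786 mm
U3: 393 × 556 mm
U4: 278 × 393 mm
U5: 196 × 278 mm
U6: 139 × 196 mm
→ matches U5.

U5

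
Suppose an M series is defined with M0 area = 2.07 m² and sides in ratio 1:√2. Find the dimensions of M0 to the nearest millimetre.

Let the short side be w mm. Then w · w√2 = 2.07 m² = 2,070,000 mm².
w² = 2,070,000/√2, so w ≈ 1209.8 mm; long side = w√2 ≈ 1711.0 mm.

1210 × 1711 mm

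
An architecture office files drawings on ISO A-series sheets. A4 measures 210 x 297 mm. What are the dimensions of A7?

74 × 105 mm

A5: ⌊297/2⌋ × 210 = 148 × 210 mm
A6: ⌊210/2⌋ × 148 = 105 × 148 mm
A7: ⌊148/2⌋ × 105 = 74 × 105 mm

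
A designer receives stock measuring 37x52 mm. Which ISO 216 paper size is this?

A9 (37 × 52 mm)

Aspect ratio 52/37 ≈ 1.405 — close to the ISO √2 ≈ 1.414.
In the A-series (A0 area = 1 m²): A9 = 37 × 52 mm.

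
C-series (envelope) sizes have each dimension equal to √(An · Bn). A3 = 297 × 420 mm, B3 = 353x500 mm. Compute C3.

324 × 458 mm

Short side: √(297 · 353) = √104841 ≈ 323.8 → 324 mm
Long side: √(420 · 500) = √210000 ≈ 458.3 → 458 mm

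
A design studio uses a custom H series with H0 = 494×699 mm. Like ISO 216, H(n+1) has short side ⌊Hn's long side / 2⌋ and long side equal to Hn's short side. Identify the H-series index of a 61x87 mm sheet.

H6

H0: 494 × 699 mm
H1: 349 × 494 mm
H2: 247 × 349 mm
H3: 174 × 247 mm
H4: 123 × 174 mm
H5: 87 × 123 mm
H6: 61 × 87 mm
H7: 43 × 61 mm
→ matches H6.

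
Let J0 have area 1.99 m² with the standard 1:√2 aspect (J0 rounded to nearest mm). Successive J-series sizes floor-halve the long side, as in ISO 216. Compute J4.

296 × 419 mm

Let J0's short side be w mm. w · w√2 = 1.99 m² = 1,990,000 mm², so w ≈ 1186.2 mm and w√2 ≈ 1677.6 mm → J0 = 1186 × 1678 mm.
J1: ⌊1678/2⌋ × 1186 = 839 × 1186 mm
J2: ⌊1186/2⌋ × 839 = 593 × 839 mm
J3: ⌊839/2⌋ × 593 = 419 × 593 mm
J4: ⌊593/2⌋ × 419 = 296 × 419 mm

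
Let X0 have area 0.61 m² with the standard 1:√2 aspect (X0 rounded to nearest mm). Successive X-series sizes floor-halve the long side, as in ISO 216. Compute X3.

Let X0's short side be w mm. w · w√2 = 0.61 m² = 610,000 mm², so w ≈ 656.8 mm and w√2 ≈ 928.8 mm → X0 = 657 × 929 mm.
X1: ⌊929/2⌋ × 657 = 464 × 657 mm
X2: ⌊657/2⌋ × 464 = 328 × 464 mm
X3: ⌊464/2⌋ × 328 = 232 × 328 mm

232 × 328 mm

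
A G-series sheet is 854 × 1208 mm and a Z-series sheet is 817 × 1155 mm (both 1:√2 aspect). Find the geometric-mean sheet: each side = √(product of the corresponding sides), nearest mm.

Short side: √(854 · 817) = √697718 ≈ 835.3 → 835 mm
Long side: √(1208 · 1155) = √1395240 ≈ 1181.2 → 1181 mm

835 × 1181 mm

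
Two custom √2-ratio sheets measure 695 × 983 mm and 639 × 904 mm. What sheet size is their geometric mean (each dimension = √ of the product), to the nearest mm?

666 × 943 mm

Short side: √(695 · 639) = √444105 ≈ 666.4 → 666 mm
Long side: √(983 · 904) = √888632 ≈ 942.7 → 943 mm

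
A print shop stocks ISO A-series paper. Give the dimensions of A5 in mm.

A0 = 841 × 1189 mm (A0 has area 1 m², aspect 1:√2).
A1: ⌊1189/2⌋ × 841 = 594 × 841 mm
A2: ⌊841/2⌋ × 594 = 420 × 594 mm
A3: ⌊594/2⌋ × 420 = 297 × 420 mm
A4: ⌊420/2⌋ × 297 = 210 × 297 mm
A5: ⌊297/2⌋ × 210 = 148 × 210 mm

148 × 210 mm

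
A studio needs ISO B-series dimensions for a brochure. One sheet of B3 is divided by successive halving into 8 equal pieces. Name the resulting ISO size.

B6

8 = 2^3, so 3 halving steps.
B3 → B4 → … → B6 after 3 steps.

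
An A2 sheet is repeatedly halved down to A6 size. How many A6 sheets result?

16

Each ISO step halves the sheet: 1 × A2 → 2 × A3 → 4 × A4 → 8 × A5 → …
From A2 to A6 is 4 halving steps: 2^4 = 16.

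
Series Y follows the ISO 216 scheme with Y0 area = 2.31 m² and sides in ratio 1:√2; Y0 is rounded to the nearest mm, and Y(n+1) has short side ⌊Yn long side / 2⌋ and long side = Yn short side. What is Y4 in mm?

319 × 451 mm

Let Y0's short side be w mm. w · w√2 = 2.31 m² = 2,310,000 mm², so w ≈ 1278.1 mm and w√2 ≈ 1807.4 mm → Y0 = 1278 × 1807 mm.
Y1: ⌊1807/2⌋ × 1278 = 903 × 1278 mm
Y2: ⌊1278/2⌋ × 903 = 639 × 903 mm
Y3: ⌊903/2⌋ × 639 = 451 × 639 mm
Y4: ⌊639/2⌋ × 451 = 319 × 451 mm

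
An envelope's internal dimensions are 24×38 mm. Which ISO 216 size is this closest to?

Aspect ratio 38/24 ≈ 1.583 (ISO target is √2 ≈ 1.414).
In the A-series (A0 area = 1 m²): A10 = 26 × 37 mm.
Off by 3 mm total — nearest standard size.

A10 (26 × 37 mm)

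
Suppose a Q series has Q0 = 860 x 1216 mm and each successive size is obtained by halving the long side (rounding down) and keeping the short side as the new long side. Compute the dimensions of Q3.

304 × 430 mm

Q1: ⌊1216/2⌋ × 860 = 608 × 860 mm
Q2: ⌊860/2⌋ × 608 = 430 × 608 mm
Q3: ⌊608/2⌋ × 430 = 304 × 430 mm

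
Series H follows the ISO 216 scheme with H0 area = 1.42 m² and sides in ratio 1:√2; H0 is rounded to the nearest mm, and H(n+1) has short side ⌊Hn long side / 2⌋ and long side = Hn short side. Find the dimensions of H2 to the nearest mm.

501 × 708 mm

Let H0's short side be w mm. w · w√2 = 1.42 m² = 1,420,000 mm², so w ≈ 1002.0 mm and w√2 ≈ 1417.1 mm → H0 = 1002 × 1417 mm.
H1: ⌊1417/2⌋ × 1002 = 708 × 1002 mm
H2: ⌊1002/2⌋ × 708 = 501 × 708 mm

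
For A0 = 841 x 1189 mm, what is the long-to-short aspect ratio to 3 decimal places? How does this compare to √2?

1.414

1189 / 841 = 1.414
Matches √2 ≈ 1.414 — the ISO 216 defining ratio.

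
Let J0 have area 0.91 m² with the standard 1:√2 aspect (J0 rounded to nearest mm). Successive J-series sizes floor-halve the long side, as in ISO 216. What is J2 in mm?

401 × 567 mm

Let J0's short side be w mm. w · w√2 = 0.91 m² = 910,000 mm², so w ≈ 802.2 mm and w√2 ≈ 1134.4 mm → J0 = 802 × 1134 mm.
J1: ⌊1134/2⌋ × 802 = 567 × 802 mm
J2: ⌊802/2⌋ × 567 = 401 × 567 mm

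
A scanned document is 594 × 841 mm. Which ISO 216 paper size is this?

Aspect ratio 841/594 ≈ 1.416 — close to the ISO √2 ≈ 1.414.
In the A-series (A0 area = 1 m²): A1 = 594 × 841 mm.

A1 (594 × 841 mm)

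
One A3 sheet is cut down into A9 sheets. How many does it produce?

64

Each ISO step halves the sheet: 1 × A3 → 2 × A4 → 4 × A5 → 8 × A6 → …
From A3 to A9 is 6 halving steps: 2^6 = 64.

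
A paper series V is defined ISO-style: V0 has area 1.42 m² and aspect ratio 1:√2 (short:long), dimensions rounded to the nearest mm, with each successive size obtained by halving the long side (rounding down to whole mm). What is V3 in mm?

354 × 501 mm

Let V0's short side be w mm. w · w√2 = 1.42 m² = 1,420,000 mm², so w ≈ 1002.0 mm and w√2 ≈ 1417.1 mm → V0 = 1002 × 1417 mm.
V1: ⌊1417/2⌋ × 1002 = 708 × 1002 mm
V2: ⌊1002/2⌋ × 708 = 501 × 708 mm
V3: ⌊708/2⌋ × 501 = 354 × 501 mm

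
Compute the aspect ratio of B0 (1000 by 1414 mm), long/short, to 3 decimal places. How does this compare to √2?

1.414

1414 / 1000 = 1.414
Matches √2 ≈ 1.414 — the ISO 216 defining ratio.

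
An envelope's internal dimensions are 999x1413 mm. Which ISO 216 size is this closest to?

Aspect ratio 1413/999 ≈ 1.414 — close to the ISO √2 ≈ 1.414.
In the B-series (B0 = 1000 × 1414 mm): B0 = 1000 × 1414 mm.
Off by 2 mm total — nearest standard size.

B0 (1000 × 1414 mm)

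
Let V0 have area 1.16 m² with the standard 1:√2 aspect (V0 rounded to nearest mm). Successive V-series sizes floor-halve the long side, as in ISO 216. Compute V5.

Let V0's short side be w mm. w · w√2 = 1.16 m² = 1,160,000 mm², so w ≈ 905.7 mm and w√2 ≈ 1280.8 mm → V0 = 906 × 1281 mm.
V1: ⌊1281/2⌋ × 906 = 640 × 906 mm
V2: ⌊906/2⌋ × 640 = 453 × 640 mm
V3: ⌊640/2⌋ × 453 = 320 × 453 mm
V4: ⌊453/2⌋ × 320 = 226 × 320 mm
V5: ⌊320/2⌋ × 226 = 160 × 226 mm

160 × 226 mm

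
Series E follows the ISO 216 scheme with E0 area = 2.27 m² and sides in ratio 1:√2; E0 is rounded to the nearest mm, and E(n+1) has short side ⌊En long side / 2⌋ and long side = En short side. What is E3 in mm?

Let E0's short side be w mm. w · w√2 = 2.27 m² = 2,270,000 mm², so w ≈ 1266.9 mm and w√2 ≈ 1791.7 mm → E0 = 1267 × 1792 mm.
E1: ⌊1792/2⌋ × 1267 = 896 × 1267 mm
E2: ⌊1267/2⌋ × 896 = 633 × 896 mm
E3: ⌊896/2⌋ × 633 = 448 × 633 mm

448 × 633 mm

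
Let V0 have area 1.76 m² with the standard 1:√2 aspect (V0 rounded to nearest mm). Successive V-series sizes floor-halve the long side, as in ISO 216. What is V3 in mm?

Let V0's short side be w mm. w · w√2 = 1.76 m² = 1,760,000 mm², so w ≈ 1115.6 mm and w√2 ≈ 1577.7 mm → V0 = 1116 × 1578 mm.
V1: ⌊1578/2⌋ × 1116 = 789 × 1116 mm
V2: ⌊1116/2⌋ × 789 = 558 × 789 mm
V3: ⌊789/2⌋ × 558 = 394 × 558 mm

394 × 558 mm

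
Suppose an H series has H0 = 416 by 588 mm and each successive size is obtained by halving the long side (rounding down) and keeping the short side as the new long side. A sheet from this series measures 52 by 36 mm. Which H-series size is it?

H7

H0: 416 × 588 mm
H1: 294 × 416 mm
H2: 208 × 294 mm
H3: 147 × 208 mm
H4: 104 × 147 mm
H5: 73 × 104 mm
H6: 52 × 73 mm
H7: 36 × 52 mm
H8: 26 × 36 mm
→ matches H7.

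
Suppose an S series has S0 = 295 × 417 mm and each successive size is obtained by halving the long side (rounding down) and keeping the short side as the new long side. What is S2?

S1: ⌊417/2⌋ × 295 = 208 × 295 mm
S2: ⌊295/2⌋ × 208 = 147 × 208 mm

147 × 208 mm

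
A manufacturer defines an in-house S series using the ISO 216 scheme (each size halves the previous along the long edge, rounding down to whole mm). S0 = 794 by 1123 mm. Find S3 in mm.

280 × 397 mm

S1: ⌊1123/2⌋ × 794 = 561 × 794 mm
S2: ⌊794/2⌋ × 561 = 397 × 561 mm
S3: ⌊561/2⌋ × 397 = 280 × 397 mm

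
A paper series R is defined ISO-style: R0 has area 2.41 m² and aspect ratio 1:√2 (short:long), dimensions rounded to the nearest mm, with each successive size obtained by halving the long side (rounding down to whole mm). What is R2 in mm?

652 × 923 mm

Let R0's short side be w mm. w · w√2 = 2.41 m² = 2,410,000 mm², so w ≈ 1305.4 mm and w√2 ≈ 1846.1 mm → R0 = 1305 × 1846 mm.
R1: ⌊1846/2⌋ × 1305 = 923 × 1305 mm
R2: ⌊1305/2⌋ × 923 = 652 × 923 mm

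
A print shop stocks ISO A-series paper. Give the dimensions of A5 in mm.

148 × 210 mm

A0 = 841 × 1189 mm (A0 has area 1 m², aspect 1:√2).
A1: ⌊1189/2⌋ × 841 = 594 × 841 mm
A2: ⌊841/2⌋ × 594 = 420 × 594 mm
A3: ⌊594/2⌋ × 420 = 297 × 420 mm
A4: ⌊420/2⌋ × 297 = 210 × 297 mm
A5: ⌊297/2⌋ × 210 = 148 × 210 mm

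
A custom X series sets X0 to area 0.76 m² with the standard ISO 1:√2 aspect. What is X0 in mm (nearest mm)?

733 × 1037 mm

Let the short side be w mm. Then w · w√2 = 0.76 m² = 760,000 mm².
w² = 760,000/√2, so w ≈ 733.1 mm; long side = w√2 ≈ 1036.7 mm.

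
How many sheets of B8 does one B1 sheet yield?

B1 = 707 × 1000 mm; B8 = 62 × 88 mm.
Each halving step doubles the count; 7 steps from B1 to B8.
2^7 = 128.

128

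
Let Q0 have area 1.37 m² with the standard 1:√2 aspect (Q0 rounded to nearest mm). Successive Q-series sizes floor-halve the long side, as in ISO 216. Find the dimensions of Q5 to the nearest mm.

Let Q0's short side be w mm. w · w√2 = 1.37 m² = 1,370,000 mm², so w ≈ 984.2 mm and w√2 ≈ 1391.9 mm → Q0 = 984 × 1392 mm.
Q1: ⌊1392/2⌋ × 984 = 696 × 984 mm
Q2: ⌊984/2⌋ × 696 = 492 × 696 mm
Q3: ⌊696/2⌋ × 492 = 348 × 492 mm
Q4: ⌊492/2⌋ × 348 = 246 × 348 mm
Q5: ⌊348/2⌋ × 246 = 174 × 246 mm

174 × 246 mm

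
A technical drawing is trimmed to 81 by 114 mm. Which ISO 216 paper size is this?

C7 (81 × 114 mm)

Aspect ratio 114/81 ≈ 1.407 — close to the ISO √2 ≈ 1.414.
In the C-series (envelope sizes, between A and B): C7 = 81 × 114 mm.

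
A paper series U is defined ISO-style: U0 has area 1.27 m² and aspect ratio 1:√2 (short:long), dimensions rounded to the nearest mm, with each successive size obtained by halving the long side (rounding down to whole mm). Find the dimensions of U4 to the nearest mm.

Let U0's short side be w mm. w · w√2 = 1.27 m² = 1,270,000 mm², so w ≈ 947.6 mm and w√2 ≈ 1340.2 mm → U0 = 948 × 1340 mm.
U1: ⌊1340/2⌋ × 948 = 670 × 948 mm
U2: ⌊948/2⌋ × 670 = 474 × 670 mm
U3: ⌊670/2⌋ × 474 = 335 × 474 mm
U4: ⌊474/2⌋ × 335 = 237 × 335 mm

237 × 335 mm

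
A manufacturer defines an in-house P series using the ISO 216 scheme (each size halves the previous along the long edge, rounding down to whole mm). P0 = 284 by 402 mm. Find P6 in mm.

35 × 50 mm

P1 = 201 × 284 mm (from P0 by 1 halving).
P2: ⌊284/2⌋ × 201 = 142 × 201 mm
P3: ⌊201/2⌋ × 142 = 100 × 142 mm
P4: ⌊142/2⌋ × 100 = 71 × 100 mm
P5: ⌊100/2⌋ × 71 = 50 × 71 mm
P6: ⌊71/2⌋ × 50 = 35 × 50 mm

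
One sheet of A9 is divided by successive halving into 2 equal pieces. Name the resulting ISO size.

2 = 2^1, so 1 halving step.
A9 → A10 → … → A10 after 1 step.

A10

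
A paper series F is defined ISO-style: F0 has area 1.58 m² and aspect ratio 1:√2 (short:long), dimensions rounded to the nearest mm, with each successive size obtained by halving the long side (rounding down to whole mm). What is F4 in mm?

Let F0's short side be w mm. w · w√2 = 1.58 m² = 1,580,000 mm², so w ≈ 1057.0 mm and w√2 ≈ 1494.8 mm → F0 = 1057 × 1495 mm.
F1: ⌊1495/2⌋ × 1057 = 747 × 1057 mm
F2: ⌊1057/2⌋ × 747 = 528 × 747 mm
F3: ⌊747/2⌋ × 528 = 373 × 528 mm
F4: ⌊528/2⌋ × 373 = 264 × 373 mm

264 × 373 mm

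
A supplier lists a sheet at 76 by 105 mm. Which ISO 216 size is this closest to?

Aspect ratio 105/76 ≈ 1.382 (ISO target is √2 ≈ 1.414).
In the A-series (A0 area = 1 m²): A7 = 74 × 105 mm.
Off by 2 mm total — nearest standard size.

A7 (74 × 105 mm)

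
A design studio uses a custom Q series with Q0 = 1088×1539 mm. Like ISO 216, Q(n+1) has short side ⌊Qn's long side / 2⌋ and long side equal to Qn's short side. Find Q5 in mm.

Q1: ⌊1539/2⌋ × 1088 = 769 × 1088 mm
Q2: ⌊1088/2⌋ × 769 = 544 × 769 mm
Q3: ⌊769/2⌋ × 544 = 384 × 544 mm
Q4: ⌊544/2⌋ × 384 = 272 × 384 mm
Q5: ⌊384/2⌋ × 272 = 192 × 272 mm

192 × 272 mm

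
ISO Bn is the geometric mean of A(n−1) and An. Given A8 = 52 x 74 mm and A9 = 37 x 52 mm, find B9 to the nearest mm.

44 × 62 mm

Short side: √(52 · 37) = √1924 ≈ 43.9 → 44 mm
Long side: √(74 · 52) = √3848 ≈ 62.0 → 62 mm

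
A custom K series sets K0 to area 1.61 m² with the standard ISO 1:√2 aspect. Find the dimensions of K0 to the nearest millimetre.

Let the short side be w mm. Then w · w√2 = 1.61 m² = 1,610,000 mm².
w² = 1,610,000/√2, so w ≈ 1067.0 mm; long side = w√2 ≈ 1508.9 mm.

1067 × 1509 mm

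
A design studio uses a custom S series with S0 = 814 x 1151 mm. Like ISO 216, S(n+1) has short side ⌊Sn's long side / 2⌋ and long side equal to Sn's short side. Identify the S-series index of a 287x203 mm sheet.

S4

S0: 814 × 1151 mm
S1: 575 × 814 mm
S2: 407 × 575 mm
S3: 287 × 407 mm
S4: 203 × 287 mm
S5: 143 × 203 mm
→ matches S4.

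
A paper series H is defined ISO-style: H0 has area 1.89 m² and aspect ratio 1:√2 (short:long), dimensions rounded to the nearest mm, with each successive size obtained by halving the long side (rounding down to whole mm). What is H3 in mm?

Let H0's short side be w mm. w · w√2 = 1.89 m² = 1,890,000 mm², so w ≈ 1156.0 mm and w√2 ≈ 1634.9 mm → H0 = 1156 × 1635 mm.
H1: ⌊1635/2⌋ × 1156 = 817 × 1156 mm
H2: ⌊1156/2⌋ × 817 = 578 × 817 mm
H3: ⌊817/2⌋ × 578 = 408 × 578 mm

408 × 578 mm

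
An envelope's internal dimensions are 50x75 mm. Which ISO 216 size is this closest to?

A8 (52 × 74 mm)

Aspect ratio 75/50 ≈ 1.500 (ISO target is √2 ≈ 1.414).
In the A-series (A0 area = 1 m²): A8 = 52 × 74 mm.
Off by 3 mm total — nearest standard size.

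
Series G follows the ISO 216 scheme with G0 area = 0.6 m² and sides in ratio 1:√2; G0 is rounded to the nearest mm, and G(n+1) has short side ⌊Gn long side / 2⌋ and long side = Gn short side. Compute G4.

162 × 230 mm

Let G0's short side be w mm. w · w√2 = 0.6 m² = 600,000 mm², so w ≈ 651.4 mm and w√2 ≈ 921.2 mm → G0 = 651 × 921 mm.
G1: ⌊921/2⌋ × 651 = 460 × 651 mm
G2: ⌊651/2⌋ × 460 = 325 × 460 mm
G3: ⌊460/2⌋ × 325 = 230 × 325 mm
G4: ⌊325/2⌋ × 230 = 162 × 230 mm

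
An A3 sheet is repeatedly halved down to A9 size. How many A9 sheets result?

64

A3 = 297 × 420 mm; A9 = 37 × 52 mm.
Each halving step doubles the count; 6 steps from A3 to A9.
2^6 = 64.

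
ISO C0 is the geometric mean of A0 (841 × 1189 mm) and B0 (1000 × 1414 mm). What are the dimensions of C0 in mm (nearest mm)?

Short: √(841 · 1000) = √841000 ≈ 917.1 mm.
Long: √(1189 · 1414) = √1681246 ≈ 1296.6 mm.

917 × 1297 mm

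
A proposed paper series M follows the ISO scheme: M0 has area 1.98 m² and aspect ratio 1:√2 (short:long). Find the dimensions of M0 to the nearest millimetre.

1183 × 1673 mm

Let the short side be w mm. Then w · w√2 = 1.98 m² = 1,980,000 mm².
w² = 1,980,000/√2, so w ≈ 1183.2 mm; long side = w√2 ≈ 1673.4 mm.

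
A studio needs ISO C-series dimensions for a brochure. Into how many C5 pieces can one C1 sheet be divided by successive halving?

16

Each ISO step halves the sheet: 1 × C1 → 2 × C2 → 4 × C3 → 8 × C4 → …
From C1 to C5 is 4 halving steps: 2^4 = 16.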